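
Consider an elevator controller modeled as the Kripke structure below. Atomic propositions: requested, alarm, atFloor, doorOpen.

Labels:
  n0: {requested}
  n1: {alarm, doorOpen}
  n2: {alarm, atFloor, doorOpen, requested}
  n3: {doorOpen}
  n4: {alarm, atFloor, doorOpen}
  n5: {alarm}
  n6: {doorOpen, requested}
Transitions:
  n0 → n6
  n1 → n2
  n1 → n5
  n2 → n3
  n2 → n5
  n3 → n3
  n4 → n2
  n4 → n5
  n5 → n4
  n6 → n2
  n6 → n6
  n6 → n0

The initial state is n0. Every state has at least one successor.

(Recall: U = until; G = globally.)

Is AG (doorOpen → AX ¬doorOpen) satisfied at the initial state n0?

No

States satisfying doorOpen → AX ¬doorOpen: {n0, n5}.
States satisfying AG (doorOpen → AX ¬doorOpen): ∅.
n2 is reachable from n0 and violates doorOpen → AX ¬doorOpen, so AG fails at n0.
n0 ∉ Sat(AG (doorOpen → AX ¬doorOpen)).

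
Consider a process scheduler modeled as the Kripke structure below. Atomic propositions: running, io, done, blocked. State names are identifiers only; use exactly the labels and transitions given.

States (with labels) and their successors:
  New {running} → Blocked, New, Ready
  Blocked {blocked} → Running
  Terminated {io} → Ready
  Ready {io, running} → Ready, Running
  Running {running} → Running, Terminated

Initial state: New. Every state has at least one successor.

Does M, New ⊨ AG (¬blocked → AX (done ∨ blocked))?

States satisfying ¬blocked → AX (done ∨ blocked): {Blocked}.
States satisfying AG (¬blocked → AX (done ∨ blocked)): ∅.
New is reachable from New and violates ¬blocked → AX (done ∨ blocked), so AG fails at New.
New ∉ Sat(AG (¬blocked → AX (done ∨ blocked))).

No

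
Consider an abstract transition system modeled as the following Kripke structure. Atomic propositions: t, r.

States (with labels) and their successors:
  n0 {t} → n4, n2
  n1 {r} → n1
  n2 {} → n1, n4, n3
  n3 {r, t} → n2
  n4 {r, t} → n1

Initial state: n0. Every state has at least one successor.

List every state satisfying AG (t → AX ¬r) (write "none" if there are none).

States satisfying t → AX ¬r: {n1, n2, n3}.
States satisfying AG (t → AX ¬r): {n1}.

{n1}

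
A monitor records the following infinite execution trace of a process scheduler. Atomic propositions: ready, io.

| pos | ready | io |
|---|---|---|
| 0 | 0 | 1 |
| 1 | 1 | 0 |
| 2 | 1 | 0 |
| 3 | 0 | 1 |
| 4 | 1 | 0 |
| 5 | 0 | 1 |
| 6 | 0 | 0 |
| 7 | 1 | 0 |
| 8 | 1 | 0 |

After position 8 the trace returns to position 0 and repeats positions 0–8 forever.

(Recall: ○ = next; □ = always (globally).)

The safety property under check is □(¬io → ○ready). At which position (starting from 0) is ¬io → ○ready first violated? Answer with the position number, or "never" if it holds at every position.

2

Check ¬io → ○ready at each position in order: 0 ✓, 1 ✓.
At position 2 the labels are {ready} and the next position 3 has {io}, so ¬io → ○ready is false there. This is the first violation.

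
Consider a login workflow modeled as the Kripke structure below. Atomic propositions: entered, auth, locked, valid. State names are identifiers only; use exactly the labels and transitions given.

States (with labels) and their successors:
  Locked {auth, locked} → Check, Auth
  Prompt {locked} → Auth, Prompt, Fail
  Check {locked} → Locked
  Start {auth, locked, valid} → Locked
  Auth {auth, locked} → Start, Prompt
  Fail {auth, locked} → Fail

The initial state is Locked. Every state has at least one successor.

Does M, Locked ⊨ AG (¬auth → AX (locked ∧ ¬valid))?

Holds

States satisfying ¬auth → AX (locked ∧ ¬valid): {Locked, Prompt, Check, Start, Auth, Fail}.
States satisfying AG (¬auth → AX (locked ∧ ¬valid)): {Locked, Prompt, Check, Start, Auth, Fail}.
Every state reachable from Locked satisfies ¬auth → AX (locked ∧ ¬valid).
Locked ∈ Sat(AG (¬auth → AX (locked ∧ ¬valid))).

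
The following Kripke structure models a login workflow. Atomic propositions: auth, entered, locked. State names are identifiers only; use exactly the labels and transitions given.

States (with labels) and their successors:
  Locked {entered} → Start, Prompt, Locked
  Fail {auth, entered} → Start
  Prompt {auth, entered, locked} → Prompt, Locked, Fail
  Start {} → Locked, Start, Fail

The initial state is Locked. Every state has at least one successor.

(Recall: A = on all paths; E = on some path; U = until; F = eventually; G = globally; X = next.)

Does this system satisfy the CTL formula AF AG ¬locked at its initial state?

Violated

States satisfying AG ¬locked: ∅.
States satisfying AF AG ¬locked: ∅.
There is a path from Locked along which AG ¬locked never holds.
Locked ∉ Sat(AF AG ¬locked).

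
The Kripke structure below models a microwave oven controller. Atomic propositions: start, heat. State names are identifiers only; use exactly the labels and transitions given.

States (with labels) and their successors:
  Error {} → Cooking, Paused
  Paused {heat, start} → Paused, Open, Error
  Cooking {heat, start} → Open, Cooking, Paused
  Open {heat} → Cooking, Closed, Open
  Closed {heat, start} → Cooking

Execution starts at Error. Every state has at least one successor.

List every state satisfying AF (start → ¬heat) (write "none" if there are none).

{Error, Open}

States satisfying start → ¬heat: {Error, Open}.
States satisfying AF (start → ¬heat): {Error, Open}.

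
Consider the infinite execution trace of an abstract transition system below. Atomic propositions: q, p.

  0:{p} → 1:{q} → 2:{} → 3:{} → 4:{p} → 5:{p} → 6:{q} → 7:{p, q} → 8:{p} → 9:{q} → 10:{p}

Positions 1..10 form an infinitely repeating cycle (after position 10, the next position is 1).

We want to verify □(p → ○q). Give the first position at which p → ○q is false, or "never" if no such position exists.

4

Check p → ○q at each position in order: 0 ✓, 1 ✓, 2 ✓, 3 ✓.
At position 4 the labels are {p} and the next position 5 has {p}, so p → ○q is false there. This is the first violation.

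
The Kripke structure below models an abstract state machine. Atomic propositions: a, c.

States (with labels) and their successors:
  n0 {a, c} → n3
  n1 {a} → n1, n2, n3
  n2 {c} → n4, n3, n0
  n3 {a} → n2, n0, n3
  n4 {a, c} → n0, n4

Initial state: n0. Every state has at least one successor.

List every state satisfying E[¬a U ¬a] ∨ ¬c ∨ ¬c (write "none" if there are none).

{n1, n2, n3}

States satisfying ¬a: {n2}.
States satisfying E[¬a U ¬a]: {n2}.
States satisfying ¬c: {n1, n3}.
States satisfying ¬c ∨ ¬c: {n1, n3}.
States satisfying E[¬a U ¬a] ∨ ¬c ∨ ¬c: {n1, n2, n3}.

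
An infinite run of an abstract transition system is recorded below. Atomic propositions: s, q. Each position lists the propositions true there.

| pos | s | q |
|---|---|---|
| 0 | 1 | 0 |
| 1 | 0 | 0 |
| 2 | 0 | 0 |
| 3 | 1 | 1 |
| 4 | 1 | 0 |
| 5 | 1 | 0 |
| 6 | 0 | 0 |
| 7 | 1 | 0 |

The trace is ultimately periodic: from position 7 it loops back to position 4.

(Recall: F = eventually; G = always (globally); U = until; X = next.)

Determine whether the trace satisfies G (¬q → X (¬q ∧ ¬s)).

Violated

¬q → X (¬q ∧ ¬s) must hold at every position from 0 onward. It fails at position 2, so G (¬q → X (¬q ∧ ¬s)) is false.
Positions where ¬q holds: 0, 1, 2, 4, 5, 6, 7.
Check X (¬q ∧ ¬s) at each: 0→ok, 1→ok, 2→fails, 4→fails, 5→ok, 6→fails, 7→fails.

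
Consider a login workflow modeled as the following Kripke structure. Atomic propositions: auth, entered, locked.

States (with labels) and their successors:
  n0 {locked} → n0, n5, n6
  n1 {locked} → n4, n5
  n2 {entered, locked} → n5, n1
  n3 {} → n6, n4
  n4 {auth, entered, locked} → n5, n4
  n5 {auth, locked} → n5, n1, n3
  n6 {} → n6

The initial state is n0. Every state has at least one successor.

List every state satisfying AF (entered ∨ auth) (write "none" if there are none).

States satisfying entered ∨ auth: {n2, n4, n5}.
States satisfying AF (entered ∨ auth): {n1, n2, n4, n5}.

{n1, n2, n4, n5}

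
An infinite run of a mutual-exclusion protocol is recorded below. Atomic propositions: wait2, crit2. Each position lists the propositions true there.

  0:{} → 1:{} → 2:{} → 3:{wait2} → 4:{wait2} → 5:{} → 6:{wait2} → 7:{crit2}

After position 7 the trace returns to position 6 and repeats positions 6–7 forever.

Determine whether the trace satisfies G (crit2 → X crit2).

crit2 → X crit2 must hold at every position from 0 onward. It fails at position 7, so G (crit2 → X crit2) is false.
Positions where crit2 holds: 7.
Check X crit2 at each: 7→fails.

Does not hold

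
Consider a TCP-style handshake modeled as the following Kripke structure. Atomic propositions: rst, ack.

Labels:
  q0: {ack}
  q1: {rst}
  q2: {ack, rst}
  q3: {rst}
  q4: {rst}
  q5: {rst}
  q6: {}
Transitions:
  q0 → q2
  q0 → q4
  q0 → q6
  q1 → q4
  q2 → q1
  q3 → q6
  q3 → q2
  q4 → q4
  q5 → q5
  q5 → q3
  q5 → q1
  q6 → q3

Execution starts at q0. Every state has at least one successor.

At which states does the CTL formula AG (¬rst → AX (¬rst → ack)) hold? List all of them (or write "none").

States satisfying ¬rst → AX (¬rst → ack): {q1, q2, q3, q4, q5, q6}.
States satisfying AG (¬rst → AX (¬rst → ack)): {q1, q2, q3, q4, q5, q6}.

{q1, q2, q3, q4, q5, q6}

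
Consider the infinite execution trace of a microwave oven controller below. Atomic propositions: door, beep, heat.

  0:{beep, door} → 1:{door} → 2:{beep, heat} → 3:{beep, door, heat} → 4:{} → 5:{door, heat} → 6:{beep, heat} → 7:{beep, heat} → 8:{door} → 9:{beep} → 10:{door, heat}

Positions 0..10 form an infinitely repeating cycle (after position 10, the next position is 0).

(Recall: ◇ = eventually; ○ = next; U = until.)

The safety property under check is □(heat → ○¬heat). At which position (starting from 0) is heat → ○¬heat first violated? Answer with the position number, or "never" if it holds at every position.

Check heat → ○¬heat at each position in order: 0 ✓, 1 ✓.
At position 2 the labels are {beep, heat} and the next position 3 has {beep, door, heat}, so heat → ○¬heat is false there. This is the first violation.

2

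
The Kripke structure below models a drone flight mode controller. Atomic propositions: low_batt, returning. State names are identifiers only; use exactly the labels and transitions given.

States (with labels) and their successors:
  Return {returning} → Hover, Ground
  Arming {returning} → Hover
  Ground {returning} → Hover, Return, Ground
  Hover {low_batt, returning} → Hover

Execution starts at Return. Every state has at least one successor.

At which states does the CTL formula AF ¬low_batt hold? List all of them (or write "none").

{Return, Arming, Ground}

States satisfying ¬low_batt: {Return, Arming, Ground}.
States satisfying AF ¬low_batt: {Return, Arming, Ground}.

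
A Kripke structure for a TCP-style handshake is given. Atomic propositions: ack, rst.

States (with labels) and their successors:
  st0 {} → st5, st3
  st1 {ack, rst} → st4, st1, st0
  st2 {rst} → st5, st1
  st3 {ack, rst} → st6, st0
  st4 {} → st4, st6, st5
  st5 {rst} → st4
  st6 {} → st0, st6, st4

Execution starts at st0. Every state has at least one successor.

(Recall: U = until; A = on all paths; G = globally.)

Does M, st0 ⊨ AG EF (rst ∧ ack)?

States satisfying EF (rst ∧ ack): {st0, st1, st2, st3, st4, st5, st6}.
States satisfying AG EF (rst ∧ ack): {st0, st1, st2, st3, st4, st5, st6}.
Every state reachable from st0 satisfies EF (rst ∧ ack).
st0 ∈ Sat(AG EF (rst ∧ ack)).

Holds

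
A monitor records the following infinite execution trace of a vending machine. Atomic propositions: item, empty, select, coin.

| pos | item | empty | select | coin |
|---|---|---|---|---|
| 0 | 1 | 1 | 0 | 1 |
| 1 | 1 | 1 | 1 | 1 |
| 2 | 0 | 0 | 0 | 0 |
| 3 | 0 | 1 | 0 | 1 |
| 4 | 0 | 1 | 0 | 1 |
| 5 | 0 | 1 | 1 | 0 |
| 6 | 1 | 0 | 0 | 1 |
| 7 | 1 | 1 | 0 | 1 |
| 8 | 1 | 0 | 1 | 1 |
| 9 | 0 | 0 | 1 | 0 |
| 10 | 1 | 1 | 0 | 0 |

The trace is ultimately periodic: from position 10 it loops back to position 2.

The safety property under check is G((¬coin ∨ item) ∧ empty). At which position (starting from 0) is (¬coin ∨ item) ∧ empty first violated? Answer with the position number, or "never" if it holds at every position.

Check (¬coin ∨ item) ∧ empty at each position in order: 0 ✓, 1 ✓.
At position 2 the labels are {}, so (¬coin ∨ item) ∧ empty is false there. This is the first violation.

2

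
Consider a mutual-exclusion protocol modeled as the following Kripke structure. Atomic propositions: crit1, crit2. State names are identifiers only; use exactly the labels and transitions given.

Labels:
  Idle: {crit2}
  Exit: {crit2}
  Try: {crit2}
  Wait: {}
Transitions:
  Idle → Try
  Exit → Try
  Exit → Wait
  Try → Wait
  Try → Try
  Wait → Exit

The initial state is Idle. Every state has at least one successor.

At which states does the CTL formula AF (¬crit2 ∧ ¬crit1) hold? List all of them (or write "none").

{Wait}

States satisfying ¬crit2 ∧ ¬crit1: {Wait}.
States satisfying AF (¬crit2 ∧ ¬crit1): {Wait}.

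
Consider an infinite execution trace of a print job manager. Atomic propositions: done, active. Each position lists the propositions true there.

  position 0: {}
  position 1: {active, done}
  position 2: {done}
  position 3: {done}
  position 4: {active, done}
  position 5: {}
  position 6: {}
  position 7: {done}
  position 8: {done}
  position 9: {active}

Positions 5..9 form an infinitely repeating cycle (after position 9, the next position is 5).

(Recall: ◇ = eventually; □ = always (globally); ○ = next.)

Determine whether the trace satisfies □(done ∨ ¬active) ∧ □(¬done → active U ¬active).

Does not hold

done ∨ ¬active must hold at every position from 0 onward. It fails at position 9, so □(done ∨ ¬active) is false.
¬done → active U ¬active holds at every position 0..9, and those are all positions ever visited, so □(¬done → active U ¬active) holds.
Positions where ¬done holds: 0, 5, 6, 9.
Check active U ¬active at each: 0→ok, 5→ok, 6→ok, 9→ok.
At position 0: □(done ∨ ¬active) is false; □(¬done → active U ¬active) is true; so □(done ∨ ¬active) ∧ □(¬done → active U ¬active) is false.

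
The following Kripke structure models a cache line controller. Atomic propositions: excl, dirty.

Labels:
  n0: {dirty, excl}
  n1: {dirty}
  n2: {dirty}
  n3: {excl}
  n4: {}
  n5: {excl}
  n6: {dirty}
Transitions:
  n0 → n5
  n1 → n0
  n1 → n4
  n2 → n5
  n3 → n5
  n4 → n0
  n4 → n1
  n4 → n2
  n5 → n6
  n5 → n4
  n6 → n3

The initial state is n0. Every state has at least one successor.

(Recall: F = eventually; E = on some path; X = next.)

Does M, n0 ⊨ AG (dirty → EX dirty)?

States satisfying dirty → EX dirty: {n1, n3, n4, n5}.
States satisfying AG (dirty → EX dirty): ∅.
n0 is reachable from n0 and violates dirty → EX dirty, so AG fails at n0.
n0 ∉ Sat(AG (dirty → EX dirty)).

Violated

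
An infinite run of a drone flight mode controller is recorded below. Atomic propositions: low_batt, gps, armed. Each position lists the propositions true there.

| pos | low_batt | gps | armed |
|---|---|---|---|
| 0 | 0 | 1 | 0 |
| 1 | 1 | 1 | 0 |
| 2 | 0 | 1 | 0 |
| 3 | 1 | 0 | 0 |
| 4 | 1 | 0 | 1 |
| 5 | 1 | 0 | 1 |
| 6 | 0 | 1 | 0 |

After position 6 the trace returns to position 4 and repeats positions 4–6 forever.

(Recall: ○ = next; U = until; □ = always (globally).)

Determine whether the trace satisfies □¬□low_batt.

¬□low_batt holds at every position 0..6, and those are all positions ever visited, so □¬□low_batt holds.

Satisfied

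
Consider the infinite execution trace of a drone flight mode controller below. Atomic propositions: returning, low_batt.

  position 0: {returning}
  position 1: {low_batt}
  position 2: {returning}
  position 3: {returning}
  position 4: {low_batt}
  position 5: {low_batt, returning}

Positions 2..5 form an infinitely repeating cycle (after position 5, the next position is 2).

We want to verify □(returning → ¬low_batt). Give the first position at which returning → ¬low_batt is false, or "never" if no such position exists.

5

Check returning → ¬low_batt at each position in order: 0 ✓, 1 ✓, 2 ✓, 3 ✓, 4 ✓.
At position 5 the labels are {low_batt, returning}, so returning → ¬low_batt is false there. This is the first violation.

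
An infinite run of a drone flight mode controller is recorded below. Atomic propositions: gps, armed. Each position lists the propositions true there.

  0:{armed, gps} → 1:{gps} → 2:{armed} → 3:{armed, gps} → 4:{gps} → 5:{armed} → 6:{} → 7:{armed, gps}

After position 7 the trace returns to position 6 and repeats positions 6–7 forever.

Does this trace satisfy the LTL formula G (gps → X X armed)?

Violated

gps → X X armed must hold at every position from 0 onward. It fails at position 4, so G (gps → X X armed) is false.
Positions where gps holds: 0, 1, 3, 4, 7.
Check X X armed at each: 0→ok, 1→ok, 3→ok, 4→fails, 7→ok.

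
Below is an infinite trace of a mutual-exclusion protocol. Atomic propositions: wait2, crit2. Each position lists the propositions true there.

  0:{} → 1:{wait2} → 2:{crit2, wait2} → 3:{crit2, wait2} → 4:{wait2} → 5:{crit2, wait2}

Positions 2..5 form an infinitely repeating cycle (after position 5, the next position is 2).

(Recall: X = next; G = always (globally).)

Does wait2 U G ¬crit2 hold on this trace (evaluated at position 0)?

Violated

Walking from position 0: at position 0, G ¬crit2 has not yet held and wait2 fails, so wait2 U G ¬crit2 is false.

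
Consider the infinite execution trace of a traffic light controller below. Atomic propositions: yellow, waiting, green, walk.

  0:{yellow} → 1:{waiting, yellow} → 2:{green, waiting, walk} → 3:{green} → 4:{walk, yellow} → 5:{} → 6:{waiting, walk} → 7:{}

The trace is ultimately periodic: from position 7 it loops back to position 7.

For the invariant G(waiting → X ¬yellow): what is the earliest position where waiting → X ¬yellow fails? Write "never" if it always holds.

waiting → X ¬yellow holds at every position 0..7, and those are all the positions the trace ever visits, so the invariant G(waiting → X ¬yellow) is never violated.

never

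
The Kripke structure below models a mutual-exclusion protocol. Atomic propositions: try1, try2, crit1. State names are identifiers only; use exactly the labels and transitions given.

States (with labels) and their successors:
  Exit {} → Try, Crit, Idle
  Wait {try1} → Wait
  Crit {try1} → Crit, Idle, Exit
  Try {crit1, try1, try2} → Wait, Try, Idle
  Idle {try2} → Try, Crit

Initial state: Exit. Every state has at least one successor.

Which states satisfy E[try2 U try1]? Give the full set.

{Wait, Crit, Try, Idle}

States satisfying try2: {Try, Idle}.
States satisfying try1: {Wait, Crit, Try}.
States satisfying E[try2 U try1]: {Wait, Crit, Try, Idle}.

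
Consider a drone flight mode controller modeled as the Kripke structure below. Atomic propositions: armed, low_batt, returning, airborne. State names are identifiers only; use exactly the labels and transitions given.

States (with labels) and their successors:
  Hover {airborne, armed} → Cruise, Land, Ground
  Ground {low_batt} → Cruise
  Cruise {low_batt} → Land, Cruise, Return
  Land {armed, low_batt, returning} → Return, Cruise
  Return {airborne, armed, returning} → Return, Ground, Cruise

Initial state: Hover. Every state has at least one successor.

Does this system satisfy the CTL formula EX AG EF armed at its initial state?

Satisfied

States satisfying AG EF armed: {Hover, Ground, Cruise, Land, Return}.
States satisfying EX AG EF armed: {Hover, Ground, Cruise, Land, Return}.
Hover ∈ Sat(EX AG EF armed).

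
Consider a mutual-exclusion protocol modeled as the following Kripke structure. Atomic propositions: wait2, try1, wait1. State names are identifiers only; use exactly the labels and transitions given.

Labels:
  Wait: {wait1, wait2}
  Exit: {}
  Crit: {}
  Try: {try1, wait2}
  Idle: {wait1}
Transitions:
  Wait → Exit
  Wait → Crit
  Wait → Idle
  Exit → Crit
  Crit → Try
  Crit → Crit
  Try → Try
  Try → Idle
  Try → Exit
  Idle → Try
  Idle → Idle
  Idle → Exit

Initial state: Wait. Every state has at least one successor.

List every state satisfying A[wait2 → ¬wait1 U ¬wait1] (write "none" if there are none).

States satisfying wait2 → ¬wait1: {Exit, Crit, Try, Idle}.
States satisfying ¬wait1: {Exit, Crit, Try}.
States satisfying A[wait2 → ¬wait1 U ¬wait1]: {Exit, Crit, Try}.

{Exit, Crit, Try}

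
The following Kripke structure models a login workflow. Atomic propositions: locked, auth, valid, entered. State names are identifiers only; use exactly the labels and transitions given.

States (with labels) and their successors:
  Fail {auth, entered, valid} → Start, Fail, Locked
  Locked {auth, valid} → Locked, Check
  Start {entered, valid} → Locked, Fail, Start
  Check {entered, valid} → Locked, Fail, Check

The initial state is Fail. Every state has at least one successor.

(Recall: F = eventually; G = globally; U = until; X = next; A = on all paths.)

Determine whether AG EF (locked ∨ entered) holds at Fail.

States satisfying EF (locked ∨ entered): {Fail, Locked, Start, Check}.
States satisfying AG EF (locked ∨ entered): {Fail, Locked, Start, Check}.
Every state reachable from Fail satisfies EF (locked ∨ entered).
Fail ∈ Sat(AG EF (locked ∨ entered)).

Yes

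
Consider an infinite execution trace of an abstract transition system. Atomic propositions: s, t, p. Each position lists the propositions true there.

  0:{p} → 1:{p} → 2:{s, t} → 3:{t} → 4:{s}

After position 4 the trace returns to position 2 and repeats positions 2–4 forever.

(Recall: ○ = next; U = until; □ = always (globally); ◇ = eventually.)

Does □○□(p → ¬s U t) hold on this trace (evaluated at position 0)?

Yes

○□(p → ¬s U t) holds at every position 0..4, and those are all positions ever visited, so □○□(p → ¬s U t) holds.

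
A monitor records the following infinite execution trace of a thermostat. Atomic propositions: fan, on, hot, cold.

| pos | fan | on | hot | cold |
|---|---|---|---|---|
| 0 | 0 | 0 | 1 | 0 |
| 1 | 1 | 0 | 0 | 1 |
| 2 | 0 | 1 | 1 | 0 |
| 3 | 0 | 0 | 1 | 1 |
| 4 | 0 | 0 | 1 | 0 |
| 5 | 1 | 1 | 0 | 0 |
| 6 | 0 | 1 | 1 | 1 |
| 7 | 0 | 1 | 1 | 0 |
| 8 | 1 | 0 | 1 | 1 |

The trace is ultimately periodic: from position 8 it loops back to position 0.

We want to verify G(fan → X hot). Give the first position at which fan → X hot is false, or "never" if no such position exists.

never

fan → X hot holds at every position 0..8, and those are all the positions the trace ever visits, so the invariant G(fan → X hot) is never violated.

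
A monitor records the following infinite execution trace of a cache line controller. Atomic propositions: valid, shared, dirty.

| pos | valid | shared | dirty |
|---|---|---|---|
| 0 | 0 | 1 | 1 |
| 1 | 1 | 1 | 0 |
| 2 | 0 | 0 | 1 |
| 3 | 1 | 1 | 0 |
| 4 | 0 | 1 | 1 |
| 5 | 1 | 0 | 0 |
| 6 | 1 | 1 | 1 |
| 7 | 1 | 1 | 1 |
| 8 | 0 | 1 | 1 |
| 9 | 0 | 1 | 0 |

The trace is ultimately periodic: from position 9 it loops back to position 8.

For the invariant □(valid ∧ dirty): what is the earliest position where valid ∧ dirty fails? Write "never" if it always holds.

0

At position 0 the labels are {dirty, shared}, so valid ∧ dirty is false there. This is the first violation.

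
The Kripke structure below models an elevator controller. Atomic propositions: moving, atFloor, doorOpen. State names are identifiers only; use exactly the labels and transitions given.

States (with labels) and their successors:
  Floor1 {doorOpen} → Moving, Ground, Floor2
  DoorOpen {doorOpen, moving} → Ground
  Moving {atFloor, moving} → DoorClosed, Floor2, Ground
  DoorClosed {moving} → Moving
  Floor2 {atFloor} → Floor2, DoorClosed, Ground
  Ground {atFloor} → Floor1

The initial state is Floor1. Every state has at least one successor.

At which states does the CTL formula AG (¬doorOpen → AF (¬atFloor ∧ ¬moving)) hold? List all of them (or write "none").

none

States satisfying ¬doorOpen → AF (¬atFloor ∧ ¬moving): {Floor1, DoorOpen, Ground}.
States satisfying AG (¬doorOpen → AF (¬atFloor ∧ ¬moving)): ∅.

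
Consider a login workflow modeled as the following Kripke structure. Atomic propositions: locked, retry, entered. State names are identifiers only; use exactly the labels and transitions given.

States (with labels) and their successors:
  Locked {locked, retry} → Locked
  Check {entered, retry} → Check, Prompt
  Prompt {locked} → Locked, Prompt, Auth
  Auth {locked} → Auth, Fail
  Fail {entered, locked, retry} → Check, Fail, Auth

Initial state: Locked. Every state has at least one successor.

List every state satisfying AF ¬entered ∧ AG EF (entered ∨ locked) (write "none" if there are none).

{Locked, Prompt, Auth}

States satisfying ¬entered: {Locked, Prompt, Auth}.
States satisfying AF ¬entered: {Locked, Prompt, Auth}.
States satisfying EF (entered ∨ locked): {Locked, Check, Prompt, Auth, Fail}.
States satisfying AG EF (entered ∨ locked): {Locked, Check, Prompt, Auth, Fail}.
States satisfying AF ¬entered ∧ AG EF (entered ∨ locked): {Locked, Prompt, Auth}.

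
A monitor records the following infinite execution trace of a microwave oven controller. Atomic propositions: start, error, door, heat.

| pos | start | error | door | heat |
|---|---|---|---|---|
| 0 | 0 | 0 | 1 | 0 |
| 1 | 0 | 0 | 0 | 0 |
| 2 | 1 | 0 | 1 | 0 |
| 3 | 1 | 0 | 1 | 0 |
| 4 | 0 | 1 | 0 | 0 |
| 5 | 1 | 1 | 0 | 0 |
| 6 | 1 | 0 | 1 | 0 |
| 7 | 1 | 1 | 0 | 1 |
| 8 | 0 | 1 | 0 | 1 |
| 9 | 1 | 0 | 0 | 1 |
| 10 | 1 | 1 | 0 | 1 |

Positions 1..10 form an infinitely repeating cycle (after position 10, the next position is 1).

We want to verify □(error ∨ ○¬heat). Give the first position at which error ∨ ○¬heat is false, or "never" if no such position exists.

6

Check error ∨ ○¬heat at each position in order: 0 ✓, 1 ✓, 2 ✓, 3 ✓, 4 ✓, 5 ✓.
At position 6 the labels are {door, start} and the next position 7 has {error, heat, start}, so error ∨ ○¬heat is false there. This is the first violation.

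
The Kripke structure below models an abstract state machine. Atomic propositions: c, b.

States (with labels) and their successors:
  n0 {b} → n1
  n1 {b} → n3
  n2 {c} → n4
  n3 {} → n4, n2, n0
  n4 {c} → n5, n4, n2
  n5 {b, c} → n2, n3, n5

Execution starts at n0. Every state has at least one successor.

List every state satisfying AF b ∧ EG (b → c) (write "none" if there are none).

States satisfying b: {n0, n1, n5}.
States satisfying AF b: {n0, n1, n5}.
States satisfying b → c: {n2, n3, n4, n5}.
States satisfying EG (b → c): {n2, n3, n4, n5}.
States satisfying AF b ∧ EG (b → c): {n5}.

{n5}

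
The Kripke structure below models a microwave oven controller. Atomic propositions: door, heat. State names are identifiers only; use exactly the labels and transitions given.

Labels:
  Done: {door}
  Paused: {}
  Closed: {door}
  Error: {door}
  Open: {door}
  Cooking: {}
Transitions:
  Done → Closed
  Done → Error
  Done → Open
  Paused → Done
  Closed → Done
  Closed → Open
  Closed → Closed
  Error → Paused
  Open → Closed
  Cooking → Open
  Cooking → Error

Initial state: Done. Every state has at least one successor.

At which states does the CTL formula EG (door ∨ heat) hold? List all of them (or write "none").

States satisfying door ∨ heat: {Done, Closed, Error, Open}.
States satisfying EG (door ∨ heat): {Done, Closed, Open}.

{Done, Closed, Open}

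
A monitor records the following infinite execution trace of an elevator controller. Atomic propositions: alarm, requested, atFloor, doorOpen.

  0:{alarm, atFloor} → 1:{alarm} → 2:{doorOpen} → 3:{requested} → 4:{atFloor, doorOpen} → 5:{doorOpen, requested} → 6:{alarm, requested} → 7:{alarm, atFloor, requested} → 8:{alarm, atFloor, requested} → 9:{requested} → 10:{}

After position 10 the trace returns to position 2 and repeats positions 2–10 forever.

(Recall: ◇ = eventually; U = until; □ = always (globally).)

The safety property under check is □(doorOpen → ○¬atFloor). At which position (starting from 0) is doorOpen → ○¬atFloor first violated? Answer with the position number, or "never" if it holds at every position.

never

doorOpen → ○¬atFloor holds at every position 0..10, and those are all the positions the trace ever visits, so the invariant □(doorOpen → ○¬atFloor) is never violated.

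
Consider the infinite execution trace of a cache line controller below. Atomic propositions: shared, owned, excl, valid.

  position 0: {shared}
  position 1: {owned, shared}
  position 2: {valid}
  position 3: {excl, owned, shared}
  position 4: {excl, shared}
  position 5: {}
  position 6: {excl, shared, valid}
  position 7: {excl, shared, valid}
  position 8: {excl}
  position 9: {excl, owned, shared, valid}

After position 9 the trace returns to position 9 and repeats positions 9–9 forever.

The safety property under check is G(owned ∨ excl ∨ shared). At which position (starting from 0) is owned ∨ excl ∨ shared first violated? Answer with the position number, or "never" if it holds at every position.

Check owned ∨ excl ∨ shared at each position in order: 0 ✓, 1 ✓.
At position 2 the labels are {valid}, so owned ∨ excl ∨ shared is false there. This is the first violation.

2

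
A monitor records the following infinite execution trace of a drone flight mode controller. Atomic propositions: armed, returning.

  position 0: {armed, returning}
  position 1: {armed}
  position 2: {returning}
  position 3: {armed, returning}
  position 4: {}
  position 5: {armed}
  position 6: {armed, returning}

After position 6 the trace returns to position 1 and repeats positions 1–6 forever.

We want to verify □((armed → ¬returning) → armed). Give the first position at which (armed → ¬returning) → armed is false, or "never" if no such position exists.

Check (armed → ¬returning) → armed at each position in order: 0 ✓, 1 ✓.
At position 2 the labels are {returning}, so (armed → ¬returning) → armed is false there. This is the first violation.

2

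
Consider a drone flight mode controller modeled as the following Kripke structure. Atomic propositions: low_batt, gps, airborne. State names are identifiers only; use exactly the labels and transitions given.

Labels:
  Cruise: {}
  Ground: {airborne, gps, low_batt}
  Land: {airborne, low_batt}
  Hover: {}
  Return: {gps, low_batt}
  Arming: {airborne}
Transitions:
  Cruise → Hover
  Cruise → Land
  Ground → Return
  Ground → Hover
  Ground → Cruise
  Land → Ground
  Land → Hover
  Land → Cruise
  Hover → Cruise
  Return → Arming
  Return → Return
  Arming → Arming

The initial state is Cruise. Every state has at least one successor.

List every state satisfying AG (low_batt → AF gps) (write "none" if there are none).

States satisfying low_batt → AF gps: {Cruise, Ground, Hover, Return, Arming}.
States satisfying AG (low_batt → AF gps): {Return, Arming}.

{Return, Arming}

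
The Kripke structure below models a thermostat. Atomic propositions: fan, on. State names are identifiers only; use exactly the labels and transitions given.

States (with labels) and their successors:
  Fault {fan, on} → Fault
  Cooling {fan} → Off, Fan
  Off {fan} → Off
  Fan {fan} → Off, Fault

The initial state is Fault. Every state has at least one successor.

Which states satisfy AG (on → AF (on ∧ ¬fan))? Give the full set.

States satisfying on → AF (on ∧ ¬fan): {Cooling, Off, Fan}.
States satisfying AG (on → AF (on ∧ ¬fan)): {Off}.

{Off}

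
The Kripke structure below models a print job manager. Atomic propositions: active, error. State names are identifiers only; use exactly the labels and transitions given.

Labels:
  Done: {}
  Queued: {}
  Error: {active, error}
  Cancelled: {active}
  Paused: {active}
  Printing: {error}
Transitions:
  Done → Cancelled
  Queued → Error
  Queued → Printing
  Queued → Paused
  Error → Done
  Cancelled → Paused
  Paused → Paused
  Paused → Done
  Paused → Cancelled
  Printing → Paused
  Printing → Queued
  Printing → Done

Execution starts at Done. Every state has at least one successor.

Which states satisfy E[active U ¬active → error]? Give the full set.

States satisfying active: {Error, Cancelled, Paused}.
States satisfying ¬active → error: {Error, Cancelled, Paused, Printing}.
States satisfying E[active U ¬active → error]: {Error, Cancelled, Paused, Printing}.

{Error, Cancelled, Paused, Printing}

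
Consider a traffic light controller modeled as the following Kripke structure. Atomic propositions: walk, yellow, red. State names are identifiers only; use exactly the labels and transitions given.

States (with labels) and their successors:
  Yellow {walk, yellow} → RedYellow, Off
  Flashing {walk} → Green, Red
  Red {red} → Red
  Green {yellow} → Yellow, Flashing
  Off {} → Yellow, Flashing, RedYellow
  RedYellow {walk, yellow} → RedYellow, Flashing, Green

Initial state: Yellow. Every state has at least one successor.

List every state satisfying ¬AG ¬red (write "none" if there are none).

{Yellow, Flashing, Red, Green, Off, RedYellow}

States satisfying ¬red: {Yellow, Flashing, Green, Off, RedYellow}.
States satisfying AG ¬red: ∅.
States satisfying ¬AG ¬red: {Yellow, Flashing, Red, Green, Off, RedYellow}.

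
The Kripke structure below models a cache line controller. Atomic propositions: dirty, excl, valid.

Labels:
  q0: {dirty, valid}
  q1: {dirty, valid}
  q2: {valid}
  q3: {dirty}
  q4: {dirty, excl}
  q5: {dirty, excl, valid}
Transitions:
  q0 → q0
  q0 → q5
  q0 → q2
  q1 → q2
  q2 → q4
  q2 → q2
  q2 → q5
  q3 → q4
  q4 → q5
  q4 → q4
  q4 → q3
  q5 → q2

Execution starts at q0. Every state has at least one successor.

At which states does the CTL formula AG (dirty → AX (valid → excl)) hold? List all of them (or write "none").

none

States satisfying dirty → AX (valid → excl): {q2, q3, q4}.
States satisfying AG (dirty → AX (valid → excl)): ∅.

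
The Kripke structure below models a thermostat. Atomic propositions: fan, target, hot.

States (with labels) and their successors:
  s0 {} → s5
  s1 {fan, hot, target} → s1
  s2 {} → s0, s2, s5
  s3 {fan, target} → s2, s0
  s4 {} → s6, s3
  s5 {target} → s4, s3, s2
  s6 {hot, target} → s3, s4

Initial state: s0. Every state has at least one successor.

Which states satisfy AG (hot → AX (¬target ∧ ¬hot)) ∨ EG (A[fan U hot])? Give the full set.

{s1}

States satisfying hot → AX (¬target ∧ ¬hot): {s0, s2, s3, s4, s5}.
States satisfying AG (hot → AX (¬target ∧ ¬hot)): ∅.
States satisfying A[fan U hot]: {s1, s6}.
States satisfying EG (A[fan U hot]): {s1}.
States satisfying AG (hot → AX (¬target ∧ ¬hot)) ∨ EG (A[fan U hot]): {s1}.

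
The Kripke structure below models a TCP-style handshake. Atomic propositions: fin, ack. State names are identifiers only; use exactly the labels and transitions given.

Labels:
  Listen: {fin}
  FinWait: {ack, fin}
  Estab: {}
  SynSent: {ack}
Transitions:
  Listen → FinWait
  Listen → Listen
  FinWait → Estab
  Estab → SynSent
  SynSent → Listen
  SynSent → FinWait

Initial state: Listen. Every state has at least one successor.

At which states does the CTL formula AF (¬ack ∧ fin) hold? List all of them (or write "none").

{Listen}

States satisfying ¬ack ∧ fin: {Listen}.
States satisfying AF (¬ack ∧ fin): {Listen}.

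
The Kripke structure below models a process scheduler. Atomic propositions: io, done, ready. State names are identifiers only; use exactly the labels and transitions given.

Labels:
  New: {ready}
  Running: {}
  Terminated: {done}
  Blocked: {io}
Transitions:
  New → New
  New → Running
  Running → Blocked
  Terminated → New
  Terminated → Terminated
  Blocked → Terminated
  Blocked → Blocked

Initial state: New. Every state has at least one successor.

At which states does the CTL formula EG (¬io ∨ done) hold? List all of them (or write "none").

{New, Terminated}

States satisfying ¬io ∨ done: {New, Running, Terminated}.
States satisfying EG (¬io ∨ done): {New, Terminated}.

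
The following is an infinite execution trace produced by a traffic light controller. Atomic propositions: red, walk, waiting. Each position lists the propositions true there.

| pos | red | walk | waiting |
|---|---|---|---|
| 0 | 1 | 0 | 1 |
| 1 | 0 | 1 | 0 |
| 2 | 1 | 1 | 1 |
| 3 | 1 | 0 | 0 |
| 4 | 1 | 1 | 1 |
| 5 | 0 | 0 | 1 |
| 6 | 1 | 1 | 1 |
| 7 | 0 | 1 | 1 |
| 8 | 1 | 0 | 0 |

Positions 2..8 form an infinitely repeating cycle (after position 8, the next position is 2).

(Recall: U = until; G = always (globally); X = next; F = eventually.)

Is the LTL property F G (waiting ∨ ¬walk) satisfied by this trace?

Yes

G (waiting ∨ ¬walk) holds at position 2, which is reachable from 0, so F G (waiting ∨ ¬walk) holds.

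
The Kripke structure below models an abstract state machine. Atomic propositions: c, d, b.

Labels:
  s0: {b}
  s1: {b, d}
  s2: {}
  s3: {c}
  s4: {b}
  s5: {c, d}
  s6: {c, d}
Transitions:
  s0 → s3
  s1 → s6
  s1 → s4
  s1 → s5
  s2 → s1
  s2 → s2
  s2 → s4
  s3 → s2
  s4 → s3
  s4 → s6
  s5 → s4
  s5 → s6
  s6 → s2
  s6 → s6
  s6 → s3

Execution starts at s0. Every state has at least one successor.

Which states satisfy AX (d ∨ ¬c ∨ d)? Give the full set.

{s1, s2, s3, s5}

States satisfying d ∨ ¬c ∨ d: {s0, s1, s2, s4, s5, s6}.
States satisfying AX (d ∨ ¬c ∨ d): {s1, s2, s3, s5}.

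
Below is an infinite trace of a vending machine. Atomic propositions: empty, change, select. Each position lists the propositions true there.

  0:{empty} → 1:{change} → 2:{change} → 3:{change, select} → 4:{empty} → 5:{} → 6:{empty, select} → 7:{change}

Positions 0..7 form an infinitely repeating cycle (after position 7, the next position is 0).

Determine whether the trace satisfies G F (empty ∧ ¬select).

F (empty ∧ ¬select) holds at every position 0..7, and those are all positions ever visited, so G F (empty ∧ ¬select) holds.

Satisfied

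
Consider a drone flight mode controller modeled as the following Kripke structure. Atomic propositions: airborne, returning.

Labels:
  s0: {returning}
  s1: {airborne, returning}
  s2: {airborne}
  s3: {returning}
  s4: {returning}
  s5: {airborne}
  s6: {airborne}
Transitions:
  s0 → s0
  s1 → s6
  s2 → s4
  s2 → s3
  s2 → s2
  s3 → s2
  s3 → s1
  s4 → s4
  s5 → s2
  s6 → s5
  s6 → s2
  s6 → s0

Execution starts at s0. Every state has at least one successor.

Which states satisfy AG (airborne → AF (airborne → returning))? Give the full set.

States satisfying airborne → AF (airborne → returning): {s0, s1, s3, s4}.
States satisfying AG (airborne → AF (airborne → returning)): {s0, s4}.

{s0, s4}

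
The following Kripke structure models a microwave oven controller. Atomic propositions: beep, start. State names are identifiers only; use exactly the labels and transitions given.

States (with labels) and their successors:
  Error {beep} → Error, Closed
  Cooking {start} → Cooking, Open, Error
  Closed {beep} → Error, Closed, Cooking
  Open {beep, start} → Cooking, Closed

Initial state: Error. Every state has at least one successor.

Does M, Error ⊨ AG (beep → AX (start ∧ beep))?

States satisfying beep → AX (start ∧ beep): {Cooking}.
States satisfying AG (beep → AX (start ∧ beep)): ∅.
Closed is reachable from Error and violates beep → AX (start ∧ beep), so AG fails at Error.
Error ∉ Sat(AG (beep → AX (start ∧ beep))).

No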